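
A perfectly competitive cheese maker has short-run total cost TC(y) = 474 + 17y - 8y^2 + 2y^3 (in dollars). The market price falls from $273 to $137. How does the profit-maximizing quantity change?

MC = 17 - 16y + 6y^2; the shutdown threshold is min AVC = $9 (at y = 2).
With P = $273 above the shutdown price, P = MC gives y = 8.
At P = $137 ≥ min AVC, set P = MC: y = 6. The firm stays open but cuts output.

Output falls from 8 to 6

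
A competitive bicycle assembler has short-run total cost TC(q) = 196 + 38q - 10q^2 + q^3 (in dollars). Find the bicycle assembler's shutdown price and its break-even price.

Shutdown price = $13; break-even price = $45

Shutdown price = min AVC. AVC = 38 - 10q + q^2, with vertex at q = 5 and minimum $13.
ATC = 196/q + 38 - 10q + q^2. Setting dATC/dq = −196/q^2 − 10 + 2q = 0 gives q = 7 (since 2·7^3 − 10·7^2 = 196).
min ATC = 196/7 + 38 − 10·7 + 7^2 = $45. That is the break-even price.
Between these two prices the firm operates at a loss; above $45 it earns a profit.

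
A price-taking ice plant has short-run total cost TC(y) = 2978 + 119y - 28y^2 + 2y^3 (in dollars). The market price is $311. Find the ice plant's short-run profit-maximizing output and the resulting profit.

Profit = -$98 at y = 12

AVC = 119 - 28y + 2y^2 has its minimum $21 at y = 7; price $311 clears that bar, so the firm operates.
With MC = 119 - 56y + 6y^2, P = MC on the upward-sloping part at y* = 12.
TR = 311·12 = 3732. TC = 2978 + 852 = 3830. Profit = 3732 − 3830 = -$98.
That loss of $98 beats the $2978 the firm would lose by shutting down; producing recovers $2880 of fixed cost.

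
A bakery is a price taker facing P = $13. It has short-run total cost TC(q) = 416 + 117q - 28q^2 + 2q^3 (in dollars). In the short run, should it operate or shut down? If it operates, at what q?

Shut down

Strip out fixed cost: VC = 117q - 28q^2 + 2q^3. Then AVC = 117 - 28q + 2q^2 and MC = 117 - 56q + 6q^2.
AVC is minimized where dAVC/dq = -28 + 4q = 0, at q = 7; min AVC = 117 - 28·7 + 2·7^2 = $19.
P = $13 lies below min AVC = $19; no output level covers variable cost.
Best response: produce nothing and absorb the $416 fixed cost.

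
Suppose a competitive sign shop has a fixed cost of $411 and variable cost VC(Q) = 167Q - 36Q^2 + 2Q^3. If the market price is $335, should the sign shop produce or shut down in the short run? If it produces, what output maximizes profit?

Produce at Q = 14

From TC, MC = TC'(Q) = 167 - 72Q + 6Q^2 and AVC = VC/Q = 167 - 36Q + 2Q^2.
AVC is minimized where dAVC/dQ = -36 + 4Q = 0, at Q = 9; min AVC = 167 - 36·9 + 2·9^2 = $5.
P = $335 exceeds min AVC = $5, so the firm stays open.
P = MC gives -168 - 72Q + 6Q^2 = 0, with roots -2 and 14. Take the larger (rising MC): Q* = 14.
Check: AVC at Q = 14 is $55 ≤ P, so revenue covers variable cost.
Profit = P·Q − TC = 335·14 − 1181 = $3509.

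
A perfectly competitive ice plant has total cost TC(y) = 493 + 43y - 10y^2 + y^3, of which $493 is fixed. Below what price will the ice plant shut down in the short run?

$18 per unit

The shutdown price is the minimum of AVC. VC = 43y - 10y^2 + y^3, so AVC = 43 - 10y + y^2.
dAVC/dy = -10 + 2y = 0 gives y = 5. min AVC = 43 - 10·5 + 5^2 = 18.
For P < $18 the firm produces nothing.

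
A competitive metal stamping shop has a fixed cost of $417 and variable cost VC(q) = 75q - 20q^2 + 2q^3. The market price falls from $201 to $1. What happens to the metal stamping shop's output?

AVC = 75 - 20q + 2q^2, minimized at q = 5 where min AVC = $25. MC = 75 - 40q + 6q^2.
With P = $201 above the shutdown price, P = MC gives q = 9.
At P = $1 < min AVC = $25, price no longer covers variable cost at any output, so the firm shuts down: q = 0.

Output falls from 9 to 0 (the firm shuts down)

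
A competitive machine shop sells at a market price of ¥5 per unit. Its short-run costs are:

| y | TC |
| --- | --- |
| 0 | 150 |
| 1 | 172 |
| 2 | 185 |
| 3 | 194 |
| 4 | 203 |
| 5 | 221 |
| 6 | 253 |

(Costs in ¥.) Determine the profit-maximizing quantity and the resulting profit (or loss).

Tabulate TR − TC: y=0: -150; y=1: -167; y=2: -175; y=3: -179; y=4: -183; y=5: -196; y=6: -223.
Profit is highest at y = 0. Equivalently, the lowest AVC in the table is 53/4 ≈ ¥13.25 at y = 4, and P = ¥5 falls below it — price never covers variable cost, so the firm shuts down and loses only its fixed cost.

y = 0 (shut down); profit = -¥150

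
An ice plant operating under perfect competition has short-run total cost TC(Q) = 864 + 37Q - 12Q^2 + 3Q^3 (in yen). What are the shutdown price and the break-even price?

Shutdown price = min AVC. AVC = 37 - 12Q + 3Q^2, with vertex at Q = 2 and minimum ¥25.
ATC = 864/Q + 37 - 12Q + 3Q^2. Setting dATC/dQ = −864/Q^2 − 12 + 6Q = 0 gives Q = 6 (since 6·6^3 − 12·6^2 = 864).
min ATC = 864/6 + 37 − 12·6 + 3·6^2 = ¥217. That is the break-even price.
For ¥25 ≤ P < ¥217 the firm produces at a loss; below ¥25 it shuts down.

Shutdown price = ¥25; break-even price = ¥217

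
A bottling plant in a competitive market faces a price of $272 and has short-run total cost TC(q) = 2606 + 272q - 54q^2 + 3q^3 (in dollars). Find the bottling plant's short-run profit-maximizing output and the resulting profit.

AVC = 272 - 54q + 3q^2 has its minimum $29 at q = 9; price $272 clears that bar, so the firm operates.
With MC = 272 - 108q + 9q^2, P = MC on the upward-sloping part at q* = 12.
TR = 272·12 = 3264. TC = 2606 + 672 = 3278. Profit = 3264 − 3278 = -$14.
That loss of $14 beats the $2606 the firm would lose by shutting down; producing recovers $2592 of fixed cost.

Profit = -$14 at q = 12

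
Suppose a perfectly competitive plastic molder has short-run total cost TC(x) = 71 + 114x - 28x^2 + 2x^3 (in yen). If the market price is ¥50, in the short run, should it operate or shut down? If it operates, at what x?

Variable cost is VC = 114x - 28x^2 + 2x^3, so AVC = VC/x = 114 - 28x + 2x^2 and MC = dTC/dx = 114 - 56x + 6x^2.
AVC hits its minimum where MC = AVC, at x = 7, giving min AVC = 114 - 28·7 + 2·7^2 = ¥16.
P = ¥50 exceeds min AVC = ¥16, so the firm stays open.
Solving P = MC: 64 - 56x + 6x^2 = 0 ⇒ x = 4/3 or 8. On the upward-sloping branch, x* = 8.
Check: AVC at x = 8 is ¥18 ≤ P, so revenue covers variable cost.
Profit = P·x − TC = 50·8 − 215 = ¥185.

Produce at x = 8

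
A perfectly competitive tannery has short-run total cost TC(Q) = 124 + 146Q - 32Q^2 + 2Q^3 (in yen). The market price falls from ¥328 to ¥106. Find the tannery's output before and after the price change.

AVC = 146 - 32Q + 2Q^2, minimized at Q = 8 where min AVC = ¥18. MC = 146 - 64Q + 6Q^2.
At P = ¥328 ≥ min AVC, set P = MC on the rising branch: Q = 13.
At P = ¥106 ≥ min AVC, set P = MC: Q = 10. The firm stays open but cuts output.

Output falls from 13 to 10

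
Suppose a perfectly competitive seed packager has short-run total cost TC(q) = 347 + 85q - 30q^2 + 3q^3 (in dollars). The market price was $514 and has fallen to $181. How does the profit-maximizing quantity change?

MC = 85 - 60q + 9q^2; the shutdown threshold is min AVC = $10 (at q = 5).
With P = $514 above the shutdown price, P = MC gives q = 11.
At P = $181 ≥ min AVC, set P = MC: q = 8. The firm stays open but cuts output.

Output falls from 11 to 8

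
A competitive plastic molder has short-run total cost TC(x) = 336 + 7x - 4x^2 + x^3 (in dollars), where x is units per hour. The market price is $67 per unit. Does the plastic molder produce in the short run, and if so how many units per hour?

Produce at x = 6

Strip out fixed cost: VC = 7x - 4x^2 + x^3. Then AVC = 7 - 4x + x^2 and MC = 7 - 8x + 3x^2.
AVC is minimized where dAVC/dx = -4 + 2x = 0, at x = 2; min AVC = 7 - 4·2 + 2^2 = $3.
Because $67 ≥ $3, revenue can cover variable cost; the firm operates.
Solving P = MC: -60 - 8x + 3x^2 = 0 ⇒ x = -10/3 or 6. On the upward-sloping branch, x* = 6.
Check: AVC at x = 6 is $19 ≤ P, so revenue covers variable cost.
Profit = P·x − TC = 67·6 − 450 = -$48, a loss, but smaller than the $336 fixed cost the firm would lose by shutting down.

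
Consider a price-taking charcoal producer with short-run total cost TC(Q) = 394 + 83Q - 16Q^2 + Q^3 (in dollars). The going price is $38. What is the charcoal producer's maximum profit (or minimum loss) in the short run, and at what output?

AVC = 83 - 16Q + Q^2; min AVC = $19 at Q = 8. Since P = $38 ≥ min AVC, the firm produces.
MC = 83 - 32Q + 3Q^2. Setting P = MC and taking the root on the rising branch gives Q* = 9.
TR = 38·9 = 342. TC = 394 + 180 = 574. Profit = 342 − 574 = -$232.
That loss of $232 beats the $394 the firm would lose by shutting down; producing recovers $162 of fixed cost.

Profit = -$232 at Q = 9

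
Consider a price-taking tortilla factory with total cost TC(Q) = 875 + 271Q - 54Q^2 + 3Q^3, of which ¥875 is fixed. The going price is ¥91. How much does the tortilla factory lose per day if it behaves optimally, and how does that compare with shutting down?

Profit = -¥275 at Q = 10

AVC = 271 - 54Q + 3Q^2; min AVC = ¥28 at Q = 9. Since P = ¥91 ≥ min AVC, the firm produces.
MC = 271 - 108Q + 9Q^2. Setting P = MC and taking the root on the rising branch gives Q* = 10.
TR = 91·10 = 910. TC = 875 + 310 = 1185. Profit = 910 − 1185 = -¥275.
Shutting down would mean losing the fixed cost of ¥875, so operating at a loss of ¥275 is better by ¥600.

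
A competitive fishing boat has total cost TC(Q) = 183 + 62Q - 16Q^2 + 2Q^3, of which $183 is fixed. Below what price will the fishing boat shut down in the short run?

The shutdown price is the minimum of AVC. VC = 62Q - 16Q^2 + 2Q^3, so AVC = 62 - 16Q + 2Q^2.
dAVC/dQ = -16 + 4Q = 0 gives Q = 4. min AVC = 62 - 16·4 + 2·4^2 = 30.
The firm shuts down for any P below $30.

$30 per unit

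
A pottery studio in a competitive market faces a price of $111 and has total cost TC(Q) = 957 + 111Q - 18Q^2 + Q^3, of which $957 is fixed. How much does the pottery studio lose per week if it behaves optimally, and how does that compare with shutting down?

AVC = 111 - 18Q + Q^2 has its minimum $30 at Q = 9; price $111 clears that bar, so the firm operates.
MC = 111 - 36Q + 3Q^2. Setting P = MC and taking the root on the rising branch gives Q* = 12.
TR = 111·12 = 1332. TC = 957 + 468 = 1425. Profit = 1332 − 1425 = -$93.
That loss of $93 beats the $957 the firm would lose by shutting down; producing recovers $864 of fixed cost.

Profit = -$93 at Q = 12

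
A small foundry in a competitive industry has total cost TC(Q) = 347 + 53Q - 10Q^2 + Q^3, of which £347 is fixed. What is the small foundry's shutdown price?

Short-run supply begins at min AVC. From VC = 53Q - 10Q^2 + Q^3, AVC = 53 - 10Q + Q^2.
At the minimum of AVC, MC = AVC. MC = 53 - 20Q + 3Q^2; setting MC = AVC gives 2Q^2 - 10Q = 0, so Q = 5. min AVC = 28.
For P < £28 the firm produces nothing.

£28 per unit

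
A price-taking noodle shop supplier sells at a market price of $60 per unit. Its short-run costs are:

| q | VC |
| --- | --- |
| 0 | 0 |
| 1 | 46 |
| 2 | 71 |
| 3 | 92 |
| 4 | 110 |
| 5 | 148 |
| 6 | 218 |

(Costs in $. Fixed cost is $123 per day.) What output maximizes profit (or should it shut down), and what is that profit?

Tabulate TR − TC: q=0: -123; q=1: -109; q=2: -74; q=3: -35; q=4: 7; q=5: 29; q=6: 19.
Profit is maximized at q = 5. AVC there is 148/5 = $29.60 ≤ P, so producing beats shutting down (which would give -$123).

q = 5; profit = $29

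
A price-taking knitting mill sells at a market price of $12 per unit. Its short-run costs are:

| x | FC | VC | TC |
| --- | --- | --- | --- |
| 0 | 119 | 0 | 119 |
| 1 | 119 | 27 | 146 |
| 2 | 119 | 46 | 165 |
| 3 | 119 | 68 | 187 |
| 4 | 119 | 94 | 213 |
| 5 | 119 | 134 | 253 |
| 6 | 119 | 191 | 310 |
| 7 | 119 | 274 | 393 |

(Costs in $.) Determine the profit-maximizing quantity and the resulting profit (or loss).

Tabulate TR − TC: x=0: -119; x=1: -134; x=2: -141; x=3: -151; x=4: -165; x=5: -193; x=6: -238; x=7: -309.
Profit is highest at x = 0. Equivalently, the lowest AVC in the table is 68/3 ≈ $22.67 at x = 3, and P = $12 falls below it — price never covers variable cost, so the firm shuts down and loses only its fixed cost.

x = 0 (shut down); profit = -$119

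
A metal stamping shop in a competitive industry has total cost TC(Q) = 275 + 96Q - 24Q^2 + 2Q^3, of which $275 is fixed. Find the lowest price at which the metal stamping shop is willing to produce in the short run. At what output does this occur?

The shutdown price is the minimum of AVC. VC = 96Q - 24Q^2 + 2Q^3, so AVC = 96 - 24Q + 2Q^2.
dAVC/dQ = -24 + 4Q = 0 gives Q = 6. min AVC = 96 - 24·6 + 2·6^2 = 24.
The firm shuts down for any P below $24.

$24 per unit, at Q = 6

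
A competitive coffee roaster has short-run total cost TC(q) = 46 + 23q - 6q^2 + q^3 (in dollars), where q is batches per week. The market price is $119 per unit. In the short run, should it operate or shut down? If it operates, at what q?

Produce at q = 8

Variable cost is VC = 23q - 6q^2 + q^3, so AVC = VC/q = 23 - 6q + q^2 and MC = dTC/dq = 23 - 12q + 3q^2.
AVC is minimized where dAVC/dq = -6 + 2q = 0, at q = 3; min AVC = 23 - 6·3 + 3^2 = $14.
Since P = $119 ≥ min AVC = $14, price covers variable cost and the firm should produce.
Solving P = MC: -96 - 12q + 3q^2 = 0 ⇒ q = -4 or 8. On the upward-sloping branch, q* = 8.
Check: AVC at q = 8 is $39 ≤ P, so revenue covers variable cost.
Profit = P·q − TC = 119·8 − 358 = $594.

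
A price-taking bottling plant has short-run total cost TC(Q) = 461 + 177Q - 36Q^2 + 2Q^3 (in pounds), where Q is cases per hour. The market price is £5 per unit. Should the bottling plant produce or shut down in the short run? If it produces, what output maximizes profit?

Strip out fixed cost: VC = 177Q - 36Q^2 + 2Q^3. Then AVC = 177 - 36Q + 2Q^2 and MC = 177 - 72Q + 6Q^2.
AVC is minimized where dAVC/dQ = -36 + 4Q = 0, at Q = 9; min AVC = 177 - 36·9 + 2·9^2 = £15.
With P < min AVC (£5 < £15), every unit sold adds to the loss.
The firm minimizes its loss by shutting down and losing only its fixed cost of £461.

Shut down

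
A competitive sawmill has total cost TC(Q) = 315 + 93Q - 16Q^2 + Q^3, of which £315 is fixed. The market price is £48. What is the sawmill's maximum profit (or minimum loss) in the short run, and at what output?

Profit = -£153 at Q = 9

AVC = 93 - 16Q + Q^2; min AVC = £29 at Q = 8. Since P = £48 ≥ min AVC, the firm produces.
With MC = 93 - 32Q + 3Q^2, P = MC on the upward-sloping part at Q* = 9.
TR = 48·9 = 432. TC = 315 + 270 = 585. Profit = 432 − 585 = -£153.
Shutting down would mean losing the fixed cost of £315, so operating at a loss of £153 is better by £162.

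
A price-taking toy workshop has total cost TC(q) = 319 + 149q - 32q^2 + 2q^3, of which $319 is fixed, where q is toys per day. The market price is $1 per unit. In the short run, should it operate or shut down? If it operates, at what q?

Shut down

Strip out fixed cost: VC = 149q - 32q^2 + 2q^3. Then AVC = 149 - 32q + 2q^2 and MC = 149 - 64q + 6q^2.
The AVC parabola has its vertex at q = 32/4 = 8, where AVC = 149 - 32·8 + 2·8^2 = $21.
With P < min AVC ($1 < $21), every unit sold adds to the loss.
Best response: produce nothing and absorb the $319 fixed cost.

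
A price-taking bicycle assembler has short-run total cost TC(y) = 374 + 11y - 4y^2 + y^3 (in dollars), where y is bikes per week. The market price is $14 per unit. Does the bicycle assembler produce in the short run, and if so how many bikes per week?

Strip out fixed cost: VC = 11y - 4y^2 + y^3. Then AVC = 11 - 4y + y^2 and MC = 11 - 8y + 3y^2.
The AVC parabola has its vertex at y = 4/2 = 2, where AVC = 11 - 4·2 + 2^2 = $7.
Because $14 ≥ $7, revenue can cover variable cost; the firm operates.
Set P = MC: 14 = 11 - 8y + 3y^2 → -3 - 8y + 3y^2 = 0. The roots are y = -1/3 and y = 3; the profit-maximizing output is on the rising part of MC, so y* = 3.
Check: AVC at y = 3 is $8 ≤ P, so revenue covers variable cost.
Profit = P·y − TC = 14·3 − 398 = -$356, a loss, but smaller than the $374 fixed cost the firm would lose by shutting down.

Produce at y = 3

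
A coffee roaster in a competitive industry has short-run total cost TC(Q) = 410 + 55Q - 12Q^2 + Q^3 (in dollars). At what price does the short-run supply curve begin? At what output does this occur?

$19 per unit, at Q = 6

The firm shuts down when price falls below the minimum of average variable cost. AVC = VC/Q = 55 - 12Q + Q^2.
dAVC/dQ = -12 + 2Q = 0 gives Q = 6. min AVC = 55 - 12·6 + 6^2 = 19.
For P < $19 the firm produces nothing.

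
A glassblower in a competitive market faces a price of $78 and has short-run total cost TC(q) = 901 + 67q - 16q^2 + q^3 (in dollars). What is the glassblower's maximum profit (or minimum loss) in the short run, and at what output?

AVC = 67 - 16q + q^2 has its minimum $3 at q = 8; price $78 clears that bar, so the firm operates.
With MC = 67 - 32q + 3q^2, P = MC on the upward-sloping part at q* = 11.
TR = 78·11 = 858. TC = 901 + 132 = 1033. Profit = 858 − 1033 = -$175.
By producing, the firm covers all variable cost plus $726 of fixed cost; shutting down would lose the full $901.

Profit = -$175 at q = 11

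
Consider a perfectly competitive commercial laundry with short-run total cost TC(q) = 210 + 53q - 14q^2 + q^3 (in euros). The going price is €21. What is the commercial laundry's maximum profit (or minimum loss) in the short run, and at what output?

Profit = -€82 at q = 8

AVC = 53 - 14q + q^2; min AVC = €4 at q = 7. Since P = €21 ≥ min AVC, the firm produces.
With MC = 53 - 28q + 3q^2, P = MC on the upward-sloping part at q* = 8.
TR = 21·8 = 168. TC = 210 + 40 = 250. Profit = 168 − 250 = -€82.
That loss of €82 beats the €210 the firm would lose by shutting down; producing recovers €128 of fixed cost.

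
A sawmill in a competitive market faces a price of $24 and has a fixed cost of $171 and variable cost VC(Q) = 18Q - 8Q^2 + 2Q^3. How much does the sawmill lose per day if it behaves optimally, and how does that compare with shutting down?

Profit = -$135 at Q = 3

AVC = 18 - 8Q + 2Q^2; min AVC = $10 at Q = 2. Since P = $24 ≥ min AVC, the firm produces.
With MC = 18 - 16Q + 6Q^2, P = MC on the upward-sloping part at Q* = 3.
TR = 24·3 = 72. TC = 171 + 36 = 207. Profit = 72 − 207 = -$135.
Shutting down would mean losing the fixed cost of $171, so operating at a loss of $135 is better by $36.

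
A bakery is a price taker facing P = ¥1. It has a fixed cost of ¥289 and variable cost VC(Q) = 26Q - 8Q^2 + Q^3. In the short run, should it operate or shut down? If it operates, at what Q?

Strip out fixed cost: VC = 26Q - 8Q^2 + Q^3. Then AVC = 26 - 8Q + Q^2 and MC = 26 - 16Q + 3Q^2.
AVC is minimized where dAVC/dQ = -8 + 2Q = 0, at Q = 4; min AVC = 26 - 8·4 + 4^2 = ¥10.
P = ¥1 lies below min AVC = ¥10; no output level covers variable cost.
The firm minimizes its loss by shutting down and losing only its fixed cost of ¥289.

Shut down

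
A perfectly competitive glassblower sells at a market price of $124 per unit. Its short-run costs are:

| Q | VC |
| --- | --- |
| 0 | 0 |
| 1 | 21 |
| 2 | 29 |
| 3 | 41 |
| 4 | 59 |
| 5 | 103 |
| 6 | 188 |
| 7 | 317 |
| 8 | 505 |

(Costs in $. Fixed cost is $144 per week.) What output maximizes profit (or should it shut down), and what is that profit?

Tabulate TR − TC: Q=0: -144; Q=1: -41; Q=2: 75; Q=3: 187; Q=4: 293; Q=5: 373; Q=6: 412; Q=7: 407; Q=8: 343.
Profit is maximized at Q = 6. AVC there is 188/6 = $31.33 ≤ P, so producing beats shutting down (which would give -$144).

Q = 6; profit = $412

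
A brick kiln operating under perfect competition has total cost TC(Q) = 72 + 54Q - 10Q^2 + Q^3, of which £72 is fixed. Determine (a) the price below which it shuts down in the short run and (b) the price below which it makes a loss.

Shutdown price = £29; break-even price = £42

AVC = 54 - 10Q + Q^2; minimized at Q = 5, giving min AVC = £29. That is the shutdown price.
ATC = 72/Q + 54 - 10Q + Q^2. Setting dATC/dQ = −72/Q^2 − 10 + 2Q = 0 gives Q = 6 (since 2·6^3 − 10·6^2 = 72).
min ATC = 72/6 + 54 − 10·6 + 6^2 = £42. That is the break-even price.
For £29 ≤ P < £42 the firm produces at a loss; below £29 it shuts down.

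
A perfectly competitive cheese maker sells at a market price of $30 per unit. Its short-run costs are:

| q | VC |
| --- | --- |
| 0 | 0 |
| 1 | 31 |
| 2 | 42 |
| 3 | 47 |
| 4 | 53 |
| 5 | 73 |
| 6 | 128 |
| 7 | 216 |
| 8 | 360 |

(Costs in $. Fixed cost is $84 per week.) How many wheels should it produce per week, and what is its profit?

Profit at each row (π = 30q − TC): q=0: -84; q=1: -85; q=2: -66; q=3: -41; q=4: -17; q=5: -7; q=6: -32; q=7: -90; q=8: -204.
Profit is maximized at q = 5. AVC there is 73/5 = $14.60 ≤ P, so producing beats shutting down (which would give -$84).

q = 5; profit = -$7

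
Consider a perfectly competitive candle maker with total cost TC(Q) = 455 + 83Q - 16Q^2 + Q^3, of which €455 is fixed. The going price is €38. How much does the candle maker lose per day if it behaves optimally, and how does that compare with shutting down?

Profit = -€293 at Q = 9

AVC = 83 - 16Q + Q^2 has its minimum €19 at Q = 8; price €38 clears that bar, so the firm operates.
MC = 83 - 32Q + 3Q^2. Setting P = MC and taking the root on the rising branch gives Q* = 9.
TR = 38·9 = 342. TC = 455 + 180 = 635. Profit = 342 − 635 = -€293.
By producing, the firm covers all variable cost plus €162 of fixed cost; shutting down would lose the full €455.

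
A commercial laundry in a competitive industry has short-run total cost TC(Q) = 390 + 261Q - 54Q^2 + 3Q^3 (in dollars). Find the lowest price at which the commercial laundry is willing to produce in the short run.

Short-run supply begins at min AVC. From VC = 261Q - 54Q^2 + 3Q^3, AVC = 261 - 54Q + 3Q^2.
dAVC/dQ = -54 + 6Q = 0 gives Q = 9. min AVC = 261 - 54·9 + 3·9^2 = 18.
The firm shuts down for any P below $18.

$18 per unit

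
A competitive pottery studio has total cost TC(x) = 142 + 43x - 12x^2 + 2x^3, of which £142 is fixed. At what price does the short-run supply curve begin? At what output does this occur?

The shutdown price is the minimum of AVC. VC = 43x - 12x^2 + 2x^3, so AVC = 43 - 12x + 2x^2.
At the minimum of AVC, MC = AVC. MC = 43 - 24x + 6x^2; setting MC = AVC gives 4x^2 - 12x = 0, so x = 3. min AVC = 25.
So the shutdown price is £25.

£25 per unit, at x = 3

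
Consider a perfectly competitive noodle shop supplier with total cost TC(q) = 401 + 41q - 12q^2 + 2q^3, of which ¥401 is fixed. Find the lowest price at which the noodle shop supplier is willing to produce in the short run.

Short-run supply begins at min AVC. From VC = 41q - 12q^2 + 2q^3, AVC = 41 - 12q + 2q^2.
dAVC/dq = -12 + 4q = 0 gives q = 3. min AVC = 41 - 12·3 + 2·3^2 = 23.
For P < ¥23 the firm produces nothing.

¥23 per unit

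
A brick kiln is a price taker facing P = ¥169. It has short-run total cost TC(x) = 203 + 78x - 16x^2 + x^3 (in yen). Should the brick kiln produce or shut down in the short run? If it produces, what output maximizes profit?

From TC, MC = TC'(x) = 78 - 32x + 3x^2 and AVC = VC/x = 78 - 16x + x^2.
AVC hits its minimum where MC = AVC, at x = 8, giving min AVC = 78 - 16·8 + 8^2 = ¥14.
Since P = ¥169 ≥ min AVC = ¥14, price covers variable cost and the firm should produce.
Set P = MC: 169 = 78 - 32x + 3x^2 → -91 - 32x + 3x^2 = 0. The roots are x = -7/3 and x = 13; the profit-maximizing output is on the rising part of MC, so x* = 13.
Check: AVC at x = 13 is ¥39 ≤ P, so revenue covers variable cost.
Profit = P·x − TC = 169·13 − 710 = ¥1487.

Produce at x = 13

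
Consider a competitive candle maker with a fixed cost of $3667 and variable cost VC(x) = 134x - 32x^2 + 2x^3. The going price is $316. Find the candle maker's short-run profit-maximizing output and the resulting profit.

Profit = -$287 at x = 13

AVC = 134 - 32x + 2x^2 has its minimum $6 at x = 8; price $316 clears that bar, so the firm operates.
MC = 134 - 64x + 6x^2. Setting P = MC and taking the root on the rising branch gives x* = 13.
TR = 316·13 = 4108. TC = 3667 + 728 = 4395. Profit = 4108 − 4395 = -$287.
Shutting down would mean losing the fixed cost of $3667, so operating at a loss of $287 is better by $3380.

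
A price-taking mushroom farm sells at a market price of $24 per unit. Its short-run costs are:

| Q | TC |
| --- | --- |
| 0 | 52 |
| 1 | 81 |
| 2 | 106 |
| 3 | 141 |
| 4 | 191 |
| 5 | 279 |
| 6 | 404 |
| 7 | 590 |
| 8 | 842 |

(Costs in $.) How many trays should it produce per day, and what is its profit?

Q = 0 (shut down); profit = -$52

Compute π = P·Q − TC at each output: Q=0: -52; Q=1: -57; Q=2: -58; Q=3: -69; Q=4: -95; Q=5: -159; Q=6: -260; Q=7: -422; Q=8: -650.
Profit is highest at Q = 0. Equivalently, the lowest AVC in the table is 54/2 ≈ $27 at Q = 2, and P = $24 falls below it — price never covers variable cost, so the firm shuts down and loses only its fixed cost.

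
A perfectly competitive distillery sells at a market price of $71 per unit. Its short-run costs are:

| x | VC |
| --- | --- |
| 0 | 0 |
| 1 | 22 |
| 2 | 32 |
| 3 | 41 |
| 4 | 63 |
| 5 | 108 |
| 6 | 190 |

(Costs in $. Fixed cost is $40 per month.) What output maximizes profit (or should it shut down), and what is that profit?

Compute π = P·x − TC at each output: x=0: -40; x=1: 9; x=2: 70; x=3: 132; x=4: 181; x=5: 207; x=6: 196.
Profit is maximized at x = 5. AVC there is 108/5 = $21.60 ≤ P, so producing beats shutting down (which would give -$40).

x = 5; profit = $207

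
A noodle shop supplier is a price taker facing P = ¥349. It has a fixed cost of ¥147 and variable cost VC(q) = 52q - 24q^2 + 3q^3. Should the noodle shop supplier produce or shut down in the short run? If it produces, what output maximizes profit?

Strip out fixed cost: VC = 52q - 24q^2 + 3q^3. Then AVC = 52 - 24q + 3q^2 and MC = 52 - 48q + 9q^2.
AVC hits its minimum where MC = AVC, at q = 4, giving min AVC = 52 - 24·4 + 3·4^2 = ¥4.
Since P = ¥349 ≥ min AVC = ¥4, price covers variable cost and the firm should produce.
P = MC gives -297 - 48q + 9q^2 = 0, with roots -11/3 and 9. Take the larger (rising MC): q* = 9.
Check: AVC at q = 9 is ¥79 ≤ P, so revenue covers variable cost.
Profit = P·q − TC = 349·9 − 858 = ¥2283.

Produce at q = 9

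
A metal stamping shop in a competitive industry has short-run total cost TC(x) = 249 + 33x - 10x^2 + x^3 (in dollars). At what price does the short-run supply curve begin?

$8 per unit

The shutdown price is the minimum of AVC. VC = 33x - 10x^2 + x^3, so AVC = 33 - 10x + x^2.
dAVC/dx = -10 + 2x = 0 gives x = 5. min AVC = 33 - 10·5 + 5^2 = 8.
So the shutdown price is $8.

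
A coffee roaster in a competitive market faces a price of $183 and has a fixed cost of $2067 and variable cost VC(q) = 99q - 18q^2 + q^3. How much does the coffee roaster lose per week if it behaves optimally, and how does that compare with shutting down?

AVC = 99 - 18q + q^2 has its minimum $18 at q = 9; price $183 clears that bar, so the firm operates.
With MC = 99 - 36q + 3q^2, P = MC on the upward-sloping part at q* = 14.
TR = 183·14 = 2562. TC = 2067 + 602 = 2669. Profit = 2562 − 2669 = -$107.
Shutting down would mean losing the fixed cost of $2067, so operating at a loss of $107 is better by $1960.

Profit = -$107 at q = 14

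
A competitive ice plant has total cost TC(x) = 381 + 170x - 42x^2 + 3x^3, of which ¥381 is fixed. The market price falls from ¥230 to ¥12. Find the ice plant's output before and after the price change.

Output falls from 10 to 0 (the firm shuts down)

MC = 170 - 84x + 9x^2; the shutdown threshold is min AVC = ¥23 (at x = 7).
With P = ¥230 above the shutdown price, P = MC gives x = 10.
At P = ¥12 < min AVC = ¥23, price no longer covers variable cost at any output, so the firm shuts down: x = 0.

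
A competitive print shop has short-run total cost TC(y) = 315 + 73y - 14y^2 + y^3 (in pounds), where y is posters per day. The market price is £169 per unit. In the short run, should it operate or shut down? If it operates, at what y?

Produce at y = 12

Variable cost is VC = 73y - 14y^2 + y^3, so AVC = VC/y = 73 - 14y + y^2 and MC = dTC/dy = 73 - 28y + 3y^2.
The AVC parabola has its vertex at y = 14/2 = 7, where AVC = 73 - 14·7 + 7^2 = £24.
Since P = £169 ≥ min AVC = £24, price covers variable cost and the firm should produce.
P = MC gives -96 - 28y + 3y^2 = 0, with roots -8/3 and 12. Take the larger (rising MC): y* = 12.
Check: AVC at y = 12 is £49 ≤ P, so revenue covers variable cost.
Profit = P·y − TC = 169·12 − 903 = £1125.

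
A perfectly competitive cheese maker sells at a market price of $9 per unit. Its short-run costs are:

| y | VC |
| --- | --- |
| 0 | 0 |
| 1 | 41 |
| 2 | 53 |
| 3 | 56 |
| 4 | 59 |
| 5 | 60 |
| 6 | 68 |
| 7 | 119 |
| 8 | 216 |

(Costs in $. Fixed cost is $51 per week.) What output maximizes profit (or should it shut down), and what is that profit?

y = 0 (shut down); profit = -$51

Compute π = P·y − TC at each output: y=0: -51; y=1: -83; y=2: -86; y=3: -80; y=4: -74; y=5: -66; y=6: -65; y=7: -107; y=8: -195.
Profit is highest at y = 0. Equivalently, the lowest AVC in the table is 68/6 ≈ $11.33 at y = 6, and P = $9 falls below it — price never covers variable cost, so the firm shuts down and loses only its fixed cost.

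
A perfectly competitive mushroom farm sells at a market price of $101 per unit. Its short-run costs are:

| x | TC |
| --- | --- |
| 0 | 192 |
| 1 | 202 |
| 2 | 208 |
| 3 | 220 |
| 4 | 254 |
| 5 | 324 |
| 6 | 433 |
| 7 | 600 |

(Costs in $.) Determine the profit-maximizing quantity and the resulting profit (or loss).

x = 5; profit = $181

Compute π = P·x − TC at each output: x=0: -192; x=1: -101; x=2: -6; x=3: 83; x=4: 150; x=5: 181; x=6: 173; x=7: 107.
Profit is maximized at x = 5. AVC there is 132/5 = $26.40 ≤ P, so producing beats shutting down (which would give -$192).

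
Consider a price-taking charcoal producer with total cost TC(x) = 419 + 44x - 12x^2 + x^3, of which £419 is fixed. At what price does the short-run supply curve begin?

£8 per unit

Short-run supply begins at min AVC. From VC = 44x - 12x^2 + x^3, AVC = 44 - 12x + x^2.
dAVC/dx = -12 + 2x = 0 gives x = 6. min AVC = 44 - 12·6 + 6^2 = 8.
For P < £8 the firm produces nothing.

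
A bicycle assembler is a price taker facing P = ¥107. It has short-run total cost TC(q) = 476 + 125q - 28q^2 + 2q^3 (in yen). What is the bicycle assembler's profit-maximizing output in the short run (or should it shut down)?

Produce at q = 9

Variable cost is VC = 125q - 28q^2 + 2q^3, so AVC = VC/q = 125 - 28q + 2q^2 and MC = dTC/dq = 125 - 56q + 6q^2.
AVC hits its minimum where MC = AVC, at q = 7, giving min AVC = 125 - 28·7 + 2·7^2 = ¥27.
P = ¥107 exceeds min AVC = ¥27, so the firm stays open.
P = MC gives 18 - 56q + 6q^2 = 0, with roots 1/3 and 9. Take the larger (rising MC): q* = 9.
Check: AVC at q = 9 is ¥35 ≤ P, so revenue covers variable cost.
Profit = P·q − TC = 107·9 − 791 = ¥172.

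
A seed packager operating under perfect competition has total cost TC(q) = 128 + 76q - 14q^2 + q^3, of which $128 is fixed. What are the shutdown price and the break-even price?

AVC = 76 - 14q + q^2; minimized at q = 7, giving min AVC = $27. That is the shutdown price.
ATC = 128/q + 76 - 14q + q^2. Setting dATC/dq = −128/q^2 − 14 + 2q = 0 gives q = 8 (since 2·8^3 − 14·8^2 = 128).
min ATC = 128/8 + 76 − 14·8 + 8^2 = $44. That is the break-even price.
For $27 ≤ P < $44 the firm produces at a loss; below $27 it shuts down.

Shutdown price = $27; break-even price = $44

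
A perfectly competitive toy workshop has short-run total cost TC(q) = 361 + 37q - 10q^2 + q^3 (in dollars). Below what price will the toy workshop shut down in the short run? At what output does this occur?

The shutdown price is the minimum of AVC. VC = 37q - 10q^2 + q^3, so AVC = 37 - 10q + q^2.
At the minimum of AVC, MC = AVC. MC = 37 - 20q + 3q^2; setting MC = AVC gives 2q^2 - 10q = 0, so q = 5. min AVC = 12.
For P < $12 the firm produces nothing.

$12 per unit, at q = 5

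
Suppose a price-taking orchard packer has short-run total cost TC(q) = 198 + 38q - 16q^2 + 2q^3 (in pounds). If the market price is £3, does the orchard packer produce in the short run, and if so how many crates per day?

Variable cost is VC = 38q - 16q^2 + 2q^3, so AVC = VC/q = 38 - 16q + 2q^2 and MC = dTC/dq = 38 - 32q + 6q^2.
The AVC parabola has its vertex at q = 16/4 = 4, where AVC = 38 - 16·4 + 2·4^2 = £6.
Since P = £3 < min AVC = £6, price fails to cover variable cost at any output.
The firm minimizes its loss by shutting down and losing only its fixed cost of £198.

Shut down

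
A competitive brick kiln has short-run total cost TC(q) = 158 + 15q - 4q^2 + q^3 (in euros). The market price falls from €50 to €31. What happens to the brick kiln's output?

MC = 15 - 8q + 3q^2; the shutdown threshold is min AVC = €11 (at q = 2).
At P = €50 ≥ min AVC, set P = MC on the rising branch: q = 5.
At P = €31 ≥ min AVC, set P = MC: q = 4. The firm stays open but cuts output.

Output falls from 5 to 4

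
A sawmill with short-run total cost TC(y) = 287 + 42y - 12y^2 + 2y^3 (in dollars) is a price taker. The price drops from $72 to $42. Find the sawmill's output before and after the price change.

Output falls from 5 to 4

AVC = 42 - 12y + 2y^2, minimized at y = 3 where min AVC = $24. MC = 42 - 24y + 6y^2.
At P = $72 ≥ min AVC, set P = MC on the rising branch: y = 5.
At P = $42 ≥ min AVC, set P = MC: y = 4. The firm stays open but cuts output.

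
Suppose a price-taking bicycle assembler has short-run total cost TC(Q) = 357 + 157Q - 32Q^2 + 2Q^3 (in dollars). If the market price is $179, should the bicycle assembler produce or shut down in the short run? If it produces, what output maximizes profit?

Variable cost is VC = 157Q - 32Q^2 + 2Q^3, so AVC = VC/Q = 157 - 32Q + 2Q^2 and MC = dTC/dQ = 157 - 64Q + 6Q^2.
The AVC parabola has its vertex at Q = 32/4 = 8, where AVC = 157 - 32·8 + 2·8^2 = $29.
P = $179 exceeds min AVC = $29, so the firm stays open.
Solving P = MC: -22 - 64Q + 6Q^2 = 0 ⇒ Q = -1/3 or 11. On the upward-sloping branch, Q* = 11.
Check: AVC at Q = 11 is $47 ≤ P, so revenue covers variable cost.
Profit = P·Q − TC = 179·11 − 874 = $1095.

Produce at Q = 11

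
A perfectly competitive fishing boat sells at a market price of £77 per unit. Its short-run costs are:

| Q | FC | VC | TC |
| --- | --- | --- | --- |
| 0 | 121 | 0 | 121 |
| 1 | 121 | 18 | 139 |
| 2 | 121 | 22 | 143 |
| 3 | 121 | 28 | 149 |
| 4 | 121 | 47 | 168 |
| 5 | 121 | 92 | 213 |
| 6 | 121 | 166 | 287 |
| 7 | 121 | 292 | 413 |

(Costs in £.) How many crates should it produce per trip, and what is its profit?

Q = 6; profit = £175

Profit at each row (π = 77Q − TC): Q=0: -121; Q=1: -62; Q=2: 11; Q=3: 82; Q=4: 140; Q=5: 172; Q=6: 175; Q=7: 126.
Profit is maximized at Q = 6. AVC there is 166/6 = £27.67 ≤ P, so producing beats shutting down (which would give -£121).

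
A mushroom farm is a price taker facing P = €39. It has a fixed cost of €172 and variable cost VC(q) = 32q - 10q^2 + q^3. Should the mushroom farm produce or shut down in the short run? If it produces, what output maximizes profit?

Produce at q = 7

Strip out fixed cost: VC = 32q - 10q^2 + q^3. Then AVC = 32 - 10q + q^2 and MC = 32 - 20q + 3q^2.
AVC is minimized where dAVC/dq = -10 + 2q = 0, at q = 5; min AVC = 32 - 10·5 + 5^2 = €7.
Since P = €39 ≥ min AVC = €7, price covers variable cost and the firm should produce.
Solving P = MC: -7 - 20q + 3q^2 = 0 ⇒ q = -1/3 or 7. On the upward-sloping branch, q* = 7.
Check: AVC at q = 7 is €11 ≤ P, so revenue covers variable cost.
Profit = P·q − TC = 39·7 − 249 = €24.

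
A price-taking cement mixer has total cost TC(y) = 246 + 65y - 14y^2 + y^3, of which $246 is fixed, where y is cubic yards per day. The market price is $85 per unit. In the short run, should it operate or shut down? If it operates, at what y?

Produce at y = 10

From TC, MC = TC'(y) = 65 - 28y + 3y^2 and AVC = VC/y = 65 - 14y + y^2.
AVC hits its minimum where MC = AVC, at y = 7, giving min AVC = 65 - 14·7 + 7^2 = $16.
P = $85 exceeds min AVC = $16, so the firm stays open.
Set P = MC: 85 = 65 - 28y + 3y^2 → -20 - 28y + 3y^2 = 0. The roots are y = -2/3 and y = 10; the profit-maximizing output is on the rising part of MC, so y* = 10.
Check: AVC at y = 10 is $25 ≤ P, so revenue covers variable cost.
Profit = P·y − TC = 85·10 − 496 = $354.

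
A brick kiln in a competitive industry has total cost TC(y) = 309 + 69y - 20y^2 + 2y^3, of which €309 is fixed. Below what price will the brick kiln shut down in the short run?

Short-run supply begins at min AVC. From VC = 69y - 20y^2 + 2y^3, AVC = 69 - 20y + 2y^2.
At the minimum of AVC, MC = AVC. MC = 69 - 40y + 6y^2; setting MC = AVC gives 4y^2 - 20y = 0, so y = 5. min AVC = 19.
For P < €19 the firm produces nothing.

€19 per unit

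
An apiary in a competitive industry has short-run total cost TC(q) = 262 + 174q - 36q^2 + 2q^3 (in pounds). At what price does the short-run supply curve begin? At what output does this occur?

£12 per unit, at q = 9

The shutdown price is the minimum of AVC. VC = 174q - 36q^2 + 2q^3, so AVC = 174 - 36q + 2q^2.
At the minimum of AVC, MC = AVC. MC = 174 - 72q + 6q^2; setting MC = AVC gives 4q^2 - 36q = 0, so q = 9. min AVC = 12.
For P < £12 the firm produces nothing.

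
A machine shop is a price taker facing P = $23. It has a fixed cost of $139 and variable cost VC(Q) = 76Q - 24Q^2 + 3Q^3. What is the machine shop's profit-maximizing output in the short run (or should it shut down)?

Shut down

Strip out fixed cost: VC = 76Q - 24Q^2 + 3Q^3. Then AVC = 76 - 24Q + 3Q^2 and MC = 76 - 48Q + 9Q^2.
AVC is minimized where dAVC/dQ = -24 + 6Q = 0, at Q = 4; min AVC = 76 - 24·4 + 3·4^2 = $28.
With P < min AVC ($23 < $28), every unit sold adds to the loss.
Shutting down limits the loss to fixed cost, $139.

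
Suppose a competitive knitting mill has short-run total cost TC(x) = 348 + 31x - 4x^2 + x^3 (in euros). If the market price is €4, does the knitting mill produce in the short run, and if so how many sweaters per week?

Shut down

Strip out fixed cost: VC = 31x - 4x^2 + x^3. Then AVC = 31 - 4x + x^2 and MC = 31 - 8x + 3x^2.
AVC hits its minimum where MC = AVC, at x = 2, giving min AVC = 31 - 4·2 + 2^2 = €27.
Since P = €4 < min AVC = €27, price fails to cover variable cost at any output.
Best response: produce nothing and absorb the €348 fixed cost.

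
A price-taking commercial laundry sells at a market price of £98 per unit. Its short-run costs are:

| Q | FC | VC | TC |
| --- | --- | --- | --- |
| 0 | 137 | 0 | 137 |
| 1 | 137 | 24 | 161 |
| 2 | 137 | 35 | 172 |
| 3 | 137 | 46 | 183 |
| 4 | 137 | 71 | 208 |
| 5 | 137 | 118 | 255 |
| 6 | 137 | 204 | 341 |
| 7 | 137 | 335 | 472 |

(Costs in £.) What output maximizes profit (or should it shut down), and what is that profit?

Tabulate TR − TC: Q=0: -137; Q=1: -63; Q=2: 24; Q=3: 111; Q=4: 184; Q=5: 235; Q=6: 247; Q=7: 214.
Profit is maximized at Q = 6. AVC there is 204/6 = £34 ≤ P, so producing beats shutting down (which would give -£137).

Q = 6; profit = £247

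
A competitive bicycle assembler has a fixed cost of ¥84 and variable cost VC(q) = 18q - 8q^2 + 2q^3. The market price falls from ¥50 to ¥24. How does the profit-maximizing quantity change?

Output falls from 4 to 3

AVC = 18 - 8q + 2q^2, minimized at q = 2 where min AVC = ¥10. MC = 18 - 16q + 6q^2.
At P = ¥50 ≥ min AVC, set P = MC on the rising branch: q = 4.
At P = ¥24 ≥ min AVC, set P = MC: q = 3. The firm stays open but cuts output.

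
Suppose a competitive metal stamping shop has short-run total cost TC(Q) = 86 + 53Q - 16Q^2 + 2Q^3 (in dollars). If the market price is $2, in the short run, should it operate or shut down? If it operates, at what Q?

From TC, MC = TC'(Q) = 53 - 32Q + 6Q^2 and AVC = VC/Q = 53 - 16Q + 2Q^2.
The AVC parabola has its vertex at Q = 16/4 = 4, where AVC = 53 - 16·4 + 2·4^2 = $21.
With P < min AVC ($2 < $21), every unit sold adds to the loss.
Shutting down limits the loss to fixed cost, $86.

Shut down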